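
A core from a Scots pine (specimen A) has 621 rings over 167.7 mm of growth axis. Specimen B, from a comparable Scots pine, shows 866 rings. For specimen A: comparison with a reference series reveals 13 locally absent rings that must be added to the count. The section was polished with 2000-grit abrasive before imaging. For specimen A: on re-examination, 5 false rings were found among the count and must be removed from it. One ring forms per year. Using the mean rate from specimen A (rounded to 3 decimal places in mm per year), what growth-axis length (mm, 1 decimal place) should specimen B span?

231.2 mm

Specimen A: correcting the raw count gives 621 − 5 + 13 = 629 true rings.
A: Mean rate = 167.7 mm / 629 years ≈ 0.267 mm per year.
B's length ≈ 0.267 × 866 = 231.2 mm.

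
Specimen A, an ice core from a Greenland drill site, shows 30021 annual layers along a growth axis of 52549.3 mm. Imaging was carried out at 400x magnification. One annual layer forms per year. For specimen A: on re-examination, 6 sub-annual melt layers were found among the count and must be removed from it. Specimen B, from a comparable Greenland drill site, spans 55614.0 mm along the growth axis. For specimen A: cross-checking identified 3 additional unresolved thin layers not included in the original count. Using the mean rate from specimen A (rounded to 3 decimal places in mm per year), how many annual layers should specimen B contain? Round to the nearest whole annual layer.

31761 annual layers

Specimen A: adjusted count: 30021 − 6 + 3 = 30018 annual layers.
A: 52549.3 mm over 30018 years gives 52549.3 / 30018 ≈ 1.751 mm per year.
For B, 55614.0 / 1.751 = 31761.28 years ≈ 31761 annual layers.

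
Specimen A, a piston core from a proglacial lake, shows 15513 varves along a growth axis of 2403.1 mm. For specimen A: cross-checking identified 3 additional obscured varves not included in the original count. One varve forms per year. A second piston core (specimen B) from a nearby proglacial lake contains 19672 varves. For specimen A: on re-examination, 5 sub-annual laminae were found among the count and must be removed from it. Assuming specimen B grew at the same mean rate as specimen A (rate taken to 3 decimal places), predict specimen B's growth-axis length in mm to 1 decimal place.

3049.2 mm

Specimen A: after corrections the count is 15513 − 5 + 3 = 15511 varves.
A: Extension rate ≈ 2403.1 / 15511 = 0.155 mm per year.
B's length ≈ 0.155 × 19672 = 3049.2 mm.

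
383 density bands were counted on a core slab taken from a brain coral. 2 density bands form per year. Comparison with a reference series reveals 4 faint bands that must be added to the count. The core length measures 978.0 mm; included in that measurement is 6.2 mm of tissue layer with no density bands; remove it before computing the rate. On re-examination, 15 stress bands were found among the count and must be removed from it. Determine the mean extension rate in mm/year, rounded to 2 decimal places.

Adjusted count: 383 − 15 + 4 = 372 density bands.
With 2 density bands per year, 372 / 2 = 186 years.
The growth record spans 978.0 − 6.2 = 971.8 mm.
Mean rate = 971.8 mm / 186 years ≈ 5.22 mm/year.

5.22 mm/year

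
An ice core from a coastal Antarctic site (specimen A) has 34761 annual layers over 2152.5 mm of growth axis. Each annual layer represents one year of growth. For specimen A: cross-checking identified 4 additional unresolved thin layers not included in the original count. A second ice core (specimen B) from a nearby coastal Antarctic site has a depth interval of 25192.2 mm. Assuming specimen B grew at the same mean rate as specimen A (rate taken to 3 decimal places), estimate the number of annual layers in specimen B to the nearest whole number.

406326 annual layers

Specimen A: after corrections the count is 34761 + 4 = 34765 annual layers.
A: 2152.5 mm over 34765 years gives 2152.5 / 34765 ≈ 0.062 mm/yr.
For B, 25192.2 / 0.062 = 406325.81 years ≈ 406326 annual layers.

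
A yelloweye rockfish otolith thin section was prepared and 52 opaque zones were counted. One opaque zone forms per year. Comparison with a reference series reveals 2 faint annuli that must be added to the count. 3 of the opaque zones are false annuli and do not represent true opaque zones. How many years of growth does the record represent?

True opaque zone count = 52 − 3 + 2 = 51.
With a one-to-one opaque zone periodicity this is 51 years.

51 yr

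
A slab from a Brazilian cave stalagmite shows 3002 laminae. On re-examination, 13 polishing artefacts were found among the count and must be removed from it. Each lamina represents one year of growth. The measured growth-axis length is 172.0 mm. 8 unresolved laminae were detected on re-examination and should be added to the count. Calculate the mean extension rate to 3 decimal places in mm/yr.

After corrections the count is 3002 − 13 + 8 = 2997 laminae.
172.0 mm over 2997 years gives 172.0 / 2997 ≈ 0.057 mm/yr.

0.057 mm/yr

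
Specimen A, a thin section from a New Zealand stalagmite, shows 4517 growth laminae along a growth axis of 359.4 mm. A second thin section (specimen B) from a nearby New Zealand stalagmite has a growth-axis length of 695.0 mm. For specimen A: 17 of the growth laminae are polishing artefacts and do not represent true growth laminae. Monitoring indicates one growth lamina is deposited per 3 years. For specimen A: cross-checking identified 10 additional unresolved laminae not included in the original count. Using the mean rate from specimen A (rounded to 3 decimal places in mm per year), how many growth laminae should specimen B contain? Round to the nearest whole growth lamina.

8580 growth laminae

Specimen A: adjusted count: 4517 − 17 + 10 = 4510 growth laminae.
Specimen A: at 3 years per growth lamina, 4510 × 3 = 13530 years.
A: 359.4 mm over 13530 years gives 359.4 / 13530 ≈ 0.027 mm/year.
B spans 695.0 / 0.027 = 25740.74 years; at 3 years per growth lamina that is 25740.74 / 3 ≈ 8580 growth laminae.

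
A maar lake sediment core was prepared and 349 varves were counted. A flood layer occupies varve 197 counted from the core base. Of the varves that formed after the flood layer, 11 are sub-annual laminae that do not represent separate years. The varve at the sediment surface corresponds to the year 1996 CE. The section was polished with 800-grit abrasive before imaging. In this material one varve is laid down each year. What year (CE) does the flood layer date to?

The flood layer sits at varve 197 from the core base, so 349 − 197 = 152 varves formed after it.
Removing the 11 false varves leaves 152 − 11 = 141 true varves beyond the flood layer.
The varve at the sediment surface is 1996 CE, so the flood layer dates to 1996 − 141 = 1855 CE.

1855 CE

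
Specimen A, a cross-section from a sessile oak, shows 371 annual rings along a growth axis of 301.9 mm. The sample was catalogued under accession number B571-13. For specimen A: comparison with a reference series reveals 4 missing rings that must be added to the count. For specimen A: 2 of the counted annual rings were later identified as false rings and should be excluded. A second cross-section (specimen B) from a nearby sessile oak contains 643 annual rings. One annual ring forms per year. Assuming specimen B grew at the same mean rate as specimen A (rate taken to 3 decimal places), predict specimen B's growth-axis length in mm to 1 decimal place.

Specimen A: after corrections the count is 371 − 2 + 4 = 373 annual rings.
A: Extension rate ≈ 301.9 / 373 = 0.809 mm/year.
B's length ≈ 0.809 × 643 = 520.2 mm.

520.2 mm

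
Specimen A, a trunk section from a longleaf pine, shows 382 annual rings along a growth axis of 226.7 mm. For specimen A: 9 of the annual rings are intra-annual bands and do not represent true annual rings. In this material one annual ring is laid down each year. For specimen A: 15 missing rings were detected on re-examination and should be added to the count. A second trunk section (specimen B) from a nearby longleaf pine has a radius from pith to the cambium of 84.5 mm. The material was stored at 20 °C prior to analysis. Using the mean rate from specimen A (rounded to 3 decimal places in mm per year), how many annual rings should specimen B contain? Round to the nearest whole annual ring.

Specimen A: after corrections the count is 382 − 9 + 15 = 388 annual rings.
A: Mean rate = 226.7 mm / 388 years ≈ 0.584 mm/yr.
B spans 84.5 / 0.584 = 144.69 years ≈ 145 annual rings.

145 annual rings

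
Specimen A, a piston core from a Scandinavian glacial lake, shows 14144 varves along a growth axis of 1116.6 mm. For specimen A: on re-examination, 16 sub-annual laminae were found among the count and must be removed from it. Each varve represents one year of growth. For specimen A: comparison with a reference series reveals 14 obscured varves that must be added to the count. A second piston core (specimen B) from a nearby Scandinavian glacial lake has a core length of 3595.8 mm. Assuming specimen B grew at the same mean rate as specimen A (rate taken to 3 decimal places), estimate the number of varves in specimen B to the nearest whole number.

Specimen A: correcting the raw count gives 14144 − 16 + 14 = 14142 true varves.
A: Extension rate ≈ 1116.6 / 14142 = 0.079 mm/year.
B spans 3595.8 / 0.079 = 45516.46 years ≈ 45516 varves.

45516 varves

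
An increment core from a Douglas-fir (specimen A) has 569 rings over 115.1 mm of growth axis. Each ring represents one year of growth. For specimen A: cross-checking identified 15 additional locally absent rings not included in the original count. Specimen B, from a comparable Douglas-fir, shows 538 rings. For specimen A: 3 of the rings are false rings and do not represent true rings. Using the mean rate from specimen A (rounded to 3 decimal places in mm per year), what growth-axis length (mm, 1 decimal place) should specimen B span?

106.5 mm

Specimen A: after corrections the count is 569 − 3 + 15 = 581 rings.
A: 115.1 mm over 581 years gives 115.1 / 581 ≈ 0.198 mm per year.
B's length ≈ 0.198 × 538 = 106.5 mm.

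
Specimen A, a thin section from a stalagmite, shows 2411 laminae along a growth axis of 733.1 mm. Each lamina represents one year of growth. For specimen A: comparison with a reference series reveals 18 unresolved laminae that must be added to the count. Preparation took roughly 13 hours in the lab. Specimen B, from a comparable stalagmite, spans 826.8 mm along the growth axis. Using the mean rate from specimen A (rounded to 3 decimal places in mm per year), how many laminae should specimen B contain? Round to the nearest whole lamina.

Specimen A: true lamina count = 2411 + 18 = 2429.
A: Mean rate = 733.1 mm / 2429 years ≈ 0.302 mm per year.
For B, 826.8 / 0.302 = 2737.75 years ≈ 2738 laminae.

2738 laminae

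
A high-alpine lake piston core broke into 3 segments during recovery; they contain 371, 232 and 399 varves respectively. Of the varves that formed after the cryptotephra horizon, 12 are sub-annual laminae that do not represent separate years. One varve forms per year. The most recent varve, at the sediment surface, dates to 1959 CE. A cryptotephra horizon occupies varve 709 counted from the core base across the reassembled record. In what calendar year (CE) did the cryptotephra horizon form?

Total varves = 371 + 232 + 399 = 1002.
Between varve 709 and the sediment surface there are 1002 − 709 = 293 varves.
Removing the 12 false varves leaves 293 − 12 = 281 true varves beyond the cryptotephra horizon.
The varve at the sediment surface is 1959 CE, so the cryptotephra horizon dates to 1959 − 281 = 1678 CE.

1678 CE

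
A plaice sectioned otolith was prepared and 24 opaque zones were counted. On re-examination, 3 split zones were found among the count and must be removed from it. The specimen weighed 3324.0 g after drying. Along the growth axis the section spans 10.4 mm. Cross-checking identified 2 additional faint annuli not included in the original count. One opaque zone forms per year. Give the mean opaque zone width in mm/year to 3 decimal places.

0.452 mm/year

After corrections the count is 24 − 3 + 2 = 23 opaque zones.
Extension rate ≈ 10.4 / 23 = 0.452 mm/year.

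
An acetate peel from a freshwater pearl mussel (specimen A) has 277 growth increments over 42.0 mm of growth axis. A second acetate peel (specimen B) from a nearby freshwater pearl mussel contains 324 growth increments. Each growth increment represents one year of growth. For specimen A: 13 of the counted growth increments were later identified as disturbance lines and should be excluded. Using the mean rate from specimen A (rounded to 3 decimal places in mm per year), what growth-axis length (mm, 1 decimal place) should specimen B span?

Specimen A: adjusted count: 277 − 13 = 264 growth increments.
A: Extension rate ≈ 42.0 / 264 = 0.159 mm/year.
Length of B = 0.159 × 324 = 51.5 mm.

51.5 mm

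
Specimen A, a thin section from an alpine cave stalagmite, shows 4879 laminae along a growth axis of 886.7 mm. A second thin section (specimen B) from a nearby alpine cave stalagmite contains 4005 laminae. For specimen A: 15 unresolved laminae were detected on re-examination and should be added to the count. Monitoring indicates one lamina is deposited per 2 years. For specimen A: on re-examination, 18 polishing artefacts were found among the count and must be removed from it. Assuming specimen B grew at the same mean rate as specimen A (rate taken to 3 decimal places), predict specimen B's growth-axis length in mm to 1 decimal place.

728.9 mm

Specimen A: correcting the raw count gives 4879 − 18 + 15 = 4876 true laminae.
Specimen A: at 2 years per lamina, 4876 × 2 = 9752 years.
A: Mean rate = 886.7 mm / 9752 years ≈ 0.091 mm/year.
Specimen B: 4005 laminae at 2 years each span 4005 × 2 = 8010 years. B's length ≈ 0.091 × 8010 = 728.9 mm.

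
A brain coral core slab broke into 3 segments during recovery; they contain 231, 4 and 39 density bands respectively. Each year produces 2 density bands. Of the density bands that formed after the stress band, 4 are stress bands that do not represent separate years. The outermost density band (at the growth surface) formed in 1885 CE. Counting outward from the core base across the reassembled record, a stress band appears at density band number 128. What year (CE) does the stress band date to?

1814 CE

Total density bands = 231 + 4 + 39 = 274.
274 − 128 = 146 density bands lie beyond the stress band toward the growth surface.
Removing the 4 false density bands leaves 146 − 4 = 142 true density bands beyond the stress band.
142 density bands at 2 per year is 142 / 2 = 71 years.
The density band at the growth surface is 1885 CE, so the stress band dates to 1885 − 71 = 1814 CE.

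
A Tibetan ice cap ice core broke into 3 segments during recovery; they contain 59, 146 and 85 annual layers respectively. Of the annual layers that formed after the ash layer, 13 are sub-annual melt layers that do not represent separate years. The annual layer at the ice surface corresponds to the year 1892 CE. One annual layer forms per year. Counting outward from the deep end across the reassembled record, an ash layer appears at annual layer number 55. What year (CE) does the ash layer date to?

1670 CE

Total annual layers = 59 + 146 + 85 = 290.
Between annual layer 55 and the ice surface there are 290 − 55 = 235 annual layers.
Excluding 13 false annual layers: 235 − 13 = 222.
1892 − 222 = 1670 CE.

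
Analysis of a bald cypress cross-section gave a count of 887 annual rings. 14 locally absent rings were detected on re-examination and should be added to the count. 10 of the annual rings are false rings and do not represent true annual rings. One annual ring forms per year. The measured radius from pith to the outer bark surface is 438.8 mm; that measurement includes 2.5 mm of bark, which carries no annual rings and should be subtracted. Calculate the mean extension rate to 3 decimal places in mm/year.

0.490 mm/year

Correcting the raw count gives 887 − 10 + 14 = 891 true annual rings.
Net length = 438.8 − 2.5 = 436.3 mm.
Extension rate ≈ 436.3 / 891 = 0.490 mm/year.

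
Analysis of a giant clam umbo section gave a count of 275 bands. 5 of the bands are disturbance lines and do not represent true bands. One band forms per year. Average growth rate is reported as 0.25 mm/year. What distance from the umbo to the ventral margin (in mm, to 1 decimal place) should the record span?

67.5 mm

After corrections the count is 275 − 5 = 270 bands.
Predicted length = 0.25 mm/year × 270 years = 67.5 mm.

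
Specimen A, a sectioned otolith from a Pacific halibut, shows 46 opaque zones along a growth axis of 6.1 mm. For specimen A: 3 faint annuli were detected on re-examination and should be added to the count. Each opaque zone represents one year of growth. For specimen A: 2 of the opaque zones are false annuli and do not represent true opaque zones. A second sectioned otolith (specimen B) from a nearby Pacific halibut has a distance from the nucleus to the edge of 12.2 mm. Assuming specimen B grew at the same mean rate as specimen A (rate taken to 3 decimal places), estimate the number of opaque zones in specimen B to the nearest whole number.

94 opaque zones

Specimen A: correcting the raw count gives 46 − 2 + 3 = 47 true opaque zones.
A: Mean rate = 6.1 mm / 47 years ≈ 0.130 mm/yr.
Specimen B: 12.2 mm / 0.130 mm per year = 93.85 years ≈ 94 opaque zones.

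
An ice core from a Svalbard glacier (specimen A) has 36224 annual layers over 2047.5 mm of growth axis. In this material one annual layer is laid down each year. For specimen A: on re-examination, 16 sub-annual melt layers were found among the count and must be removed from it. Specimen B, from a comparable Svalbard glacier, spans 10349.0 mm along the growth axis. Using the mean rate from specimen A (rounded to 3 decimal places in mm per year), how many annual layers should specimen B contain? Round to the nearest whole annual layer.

181561 annual layers

Specimen A: correcting the raw count gives 36224 − 16 = 36208 true annual layers.
A: Extension rate ≈ 2047.5 / 36208 = 0.057 mm/year.
Specimen B: 10349.0 mm / 0.057 mm per year = 181561.40 years ≈ 181561 annual layers.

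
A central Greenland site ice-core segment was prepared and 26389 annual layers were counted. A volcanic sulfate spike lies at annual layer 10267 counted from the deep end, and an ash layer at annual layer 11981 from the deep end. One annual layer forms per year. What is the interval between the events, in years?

The two markers are separated by 11981 − 10267 = 1714 annual layers.
One annual layer per year makes the interval 1714 years.

1714 years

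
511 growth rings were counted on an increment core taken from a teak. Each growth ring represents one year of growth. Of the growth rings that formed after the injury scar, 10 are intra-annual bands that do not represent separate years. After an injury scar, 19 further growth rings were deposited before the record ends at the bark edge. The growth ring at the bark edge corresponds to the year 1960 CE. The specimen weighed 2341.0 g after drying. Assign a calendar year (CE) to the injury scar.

19 growth rings formed after the injury scar.
19 − 10 false = 9 true growth rings after the injury scar.
1960 − 9 = 1951 CE.

1951 CE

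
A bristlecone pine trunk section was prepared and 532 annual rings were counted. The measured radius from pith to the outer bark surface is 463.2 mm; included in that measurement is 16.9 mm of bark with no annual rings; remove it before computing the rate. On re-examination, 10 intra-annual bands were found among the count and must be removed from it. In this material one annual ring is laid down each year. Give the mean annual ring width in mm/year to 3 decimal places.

0.855 mm/year

True annual ring count = 532 − 10 = 522.
The growth record spans 463.2 − 16.9 = 446.3 mm.
446.3 mm over 522 years gives 446.3 / 522 ≈ 0.855 mm/year.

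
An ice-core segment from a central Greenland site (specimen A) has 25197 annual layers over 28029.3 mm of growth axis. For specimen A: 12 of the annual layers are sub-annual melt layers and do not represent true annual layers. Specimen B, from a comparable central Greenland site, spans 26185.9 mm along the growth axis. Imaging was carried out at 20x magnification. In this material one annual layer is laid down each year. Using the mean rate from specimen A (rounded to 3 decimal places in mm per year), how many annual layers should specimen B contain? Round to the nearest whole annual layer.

Specimen A: after corrections the count is 25197 − 12 = 25185 annual layers.
A: Mean rate = 28029.3 mm / 25185 years ≈ 1.113 mm/year.
Specimen B: 26185.9 mm / 1.113 mm per year = 23527.31 years ≈ 23527 annual layers.

23527 annual layers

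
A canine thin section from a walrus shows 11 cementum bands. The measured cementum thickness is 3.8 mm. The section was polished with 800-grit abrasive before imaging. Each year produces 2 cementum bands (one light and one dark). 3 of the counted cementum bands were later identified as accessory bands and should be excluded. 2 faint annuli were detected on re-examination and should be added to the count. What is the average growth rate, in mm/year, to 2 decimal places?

Adjusted count: 11 − 3 + 2 = 10 cementum bands.
With 2 cementum bands per year, 10 / 2 = 5 years.
Mean rate = 3.8 mm / 5 years ≈ 0.76 mm/year.

0.76 mm/year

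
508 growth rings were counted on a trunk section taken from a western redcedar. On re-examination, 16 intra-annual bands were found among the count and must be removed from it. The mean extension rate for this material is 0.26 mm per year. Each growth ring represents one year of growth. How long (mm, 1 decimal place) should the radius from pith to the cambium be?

True growth ring count = 508 − 16 = 492.
492 years at 0.26 mm/year gives 0.26 × 492 = 127.9 mm.

127.9 mm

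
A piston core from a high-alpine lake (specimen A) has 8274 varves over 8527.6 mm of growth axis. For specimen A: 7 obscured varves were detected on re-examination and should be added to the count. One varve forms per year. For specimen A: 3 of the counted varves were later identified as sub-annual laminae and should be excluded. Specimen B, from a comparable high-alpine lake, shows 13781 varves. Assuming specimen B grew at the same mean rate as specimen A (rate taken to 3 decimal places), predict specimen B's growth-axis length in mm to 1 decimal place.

Specimen A: after corrections the count is 8274 − 3 + 7 = 8278 varves.
A: Extension rate ≈ 8527.6 / 8278 = 1.030 mm/yr.
For B, 1.030 mm/year × 13781 years = 14194.4 mm.

14194.4 mm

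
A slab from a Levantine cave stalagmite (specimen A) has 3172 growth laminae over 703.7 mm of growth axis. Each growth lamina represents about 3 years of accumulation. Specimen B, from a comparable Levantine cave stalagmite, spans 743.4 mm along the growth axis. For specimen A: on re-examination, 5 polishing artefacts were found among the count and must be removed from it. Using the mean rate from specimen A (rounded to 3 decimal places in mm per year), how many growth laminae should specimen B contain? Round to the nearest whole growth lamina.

3349 growth laminae

Specimen A: adjusted count: 3172 − 5 = 3167 growth laminae.
Specimen A: 3167 growth laminae at 3 years each span 3167 × 3 = 9501 years.
A: 703.7 mm over 9501 years gives 703.7 / 9501 ≈ 0.074 mm/year.
Specimen B: 743.4 mm / 0.074 mm per year = 10045.95 years; at 3 years per growth lamina that is 10045.95 / 3 ≈ 3349 growth laminae.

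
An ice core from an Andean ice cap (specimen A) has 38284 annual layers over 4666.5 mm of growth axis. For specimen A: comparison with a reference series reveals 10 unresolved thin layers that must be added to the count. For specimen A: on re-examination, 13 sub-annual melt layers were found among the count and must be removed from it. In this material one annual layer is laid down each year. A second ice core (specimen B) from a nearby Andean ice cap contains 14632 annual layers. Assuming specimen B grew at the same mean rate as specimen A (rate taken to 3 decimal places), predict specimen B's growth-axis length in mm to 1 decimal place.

1785.1 mm

Specimen A: adjusted count: 38284 − 13 + 10 = 38281 annual layers.
A: Mean rate = 4666.5 mm / 38281 years ≈ 0.122 mm/yr.
Length of B = 0.122 × 14632 = 1785.1 mm.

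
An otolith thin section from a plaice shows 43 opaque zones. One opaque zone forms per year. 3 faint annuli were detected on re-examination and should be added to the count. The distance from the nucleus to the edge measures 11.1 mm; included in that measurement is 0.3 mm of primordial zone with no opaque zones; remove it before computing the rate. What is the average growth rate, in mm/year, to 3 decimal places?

0.235 mm/year

Adjusted count: 43 + 3 = 46 opaque zones.
Net length = 11.1 − 0.3 = 10.8 mm.
Extension rate ≈ 10.8 / 46 = 0.235 mm/year.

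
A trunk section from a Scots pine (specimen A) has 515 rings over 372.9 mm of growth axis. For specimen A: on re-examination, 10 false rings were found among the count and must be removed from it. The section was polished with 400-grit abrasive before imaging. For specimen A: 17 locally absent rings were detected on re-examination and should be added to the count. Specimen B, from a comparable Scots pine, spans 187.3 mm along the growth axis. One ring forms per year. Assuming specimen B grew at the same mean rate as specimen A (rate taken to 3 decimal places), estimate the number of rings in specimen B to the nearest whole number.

262 rings

Specimen A: after corrections the count is 515 − 10 + 17 = 522 rings.
A: Mean rate = 372.9 mm / 522 years ≈ 0.714 mm per year.
For B, 187.3 / 0.714 = 262.32 years ≈ 262 rings.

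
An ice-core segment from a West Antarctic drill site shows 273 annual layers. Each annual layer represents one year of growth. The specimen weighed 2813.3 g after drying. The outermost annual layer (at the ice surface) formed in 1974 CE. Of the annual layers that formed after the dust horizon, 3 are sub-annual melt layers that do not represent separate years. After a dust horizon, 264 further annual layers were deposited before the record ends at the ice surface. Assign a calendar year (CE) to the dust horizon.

1713 CE

264 annual layers formed after the dust horizon.
264 − 3 false = 261 true annual layers after the dust horizon.
1974 − 261 = 1713 CE.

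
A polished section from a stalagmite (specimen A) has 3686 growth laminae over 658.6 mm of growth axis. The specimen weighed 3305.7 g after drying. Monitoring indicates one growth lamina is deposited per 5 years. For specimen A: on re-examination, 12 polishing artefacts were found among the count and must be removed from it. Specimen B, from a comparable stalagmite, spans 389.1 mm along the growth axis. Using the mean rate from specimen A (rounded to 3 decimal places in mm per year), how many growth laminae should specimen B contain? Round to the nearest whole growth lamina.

2162 growth laminae

Specimen A: after corrections the count is 3686 − 12 = 3674 growth laminae.
Specimen A: multiplying by 5 years per growth lamina: 3674 × 5 = 18370 years.
A: Mean rate = 658.6 mm / 18370 years ≈ 0.036 mm/year.
For B, 389.1 / 0.036 = 10808.33 years; at 5 years per growth lamina that is 10808.33 / 5 ≈ 2162 growth laminae.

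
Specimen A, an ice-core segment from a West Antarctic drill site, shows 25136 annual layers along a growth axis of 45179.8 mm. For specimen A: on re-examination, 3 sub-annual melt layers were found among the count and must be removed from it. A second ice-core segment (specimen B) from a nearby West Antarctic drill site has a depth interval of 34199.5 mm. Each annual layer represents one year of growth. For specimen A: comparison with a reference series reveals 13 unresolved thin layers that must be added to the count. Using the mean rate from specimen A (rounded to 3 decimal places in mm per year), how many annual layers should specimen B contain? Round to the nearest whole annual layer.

Specimen A: true annual layer count = 25136 − 3 + 13 = 25146.
A: 45179.8 mm over 25146 years gives 45179.8 / 25146 ≈ 1.797 mm/year.
B spans 34199.5 / 1.797 = 19031.44 years ≈ 19031 annual layers.

19031 annual layers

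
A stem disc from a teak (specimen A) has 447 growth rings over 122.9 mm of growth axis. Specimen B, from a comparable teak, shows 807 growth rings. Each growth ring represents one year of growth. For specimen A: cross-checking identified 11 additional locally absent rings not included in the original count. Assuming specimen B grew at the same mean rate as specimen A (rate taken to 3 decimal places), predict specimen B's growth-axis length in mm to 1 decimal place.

Specimen A: true growth ring count = 447 + 11 = 458.
A: Mean rate = 122.9 mm / 458 years ≈ 0.268 mm/yr.
For B, 0.268 mm/year × 807 years = 216.3 mm.

216.3 mm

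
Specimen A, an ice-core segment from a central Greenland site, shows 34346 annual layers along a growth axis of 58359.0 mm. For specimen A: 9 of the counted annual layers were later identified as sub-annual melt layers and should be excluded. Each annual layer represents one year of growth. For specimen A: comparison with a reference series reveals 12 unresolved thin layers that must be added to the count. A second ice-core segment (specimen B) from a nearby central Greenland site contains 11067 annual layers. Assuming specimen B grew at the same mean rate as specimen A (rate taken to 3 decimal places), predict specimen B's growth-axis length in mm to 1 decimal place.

18802.8 mm

Specimen A: adjusted count: 34346 − 9 + 12 = 34349 annual layers.
A: Extension rate ≈ 58359.0 / 34349 = 1.699 mm/yr.
B's length ≈ 1.699 × 11067 = 18802.8 mm.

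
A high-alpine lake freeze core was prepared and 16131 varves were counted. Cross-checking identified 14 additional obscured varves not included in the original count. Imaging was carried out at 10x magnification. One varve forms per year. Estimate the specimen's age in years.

16145 years

After corrections the count is 16131 + 14 = 16145 varves.
One varve per year makes the duration 16145 years.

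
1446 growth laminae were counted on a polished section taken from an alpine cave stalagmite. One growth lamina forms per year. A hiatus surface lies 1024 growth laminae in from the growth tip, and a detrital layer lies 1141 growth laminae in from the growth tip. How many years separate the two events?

1141 − 1024 = 117 growth laminae lie between the two events.
At one growth lamina per year, 117 years elapsed between them.

117 years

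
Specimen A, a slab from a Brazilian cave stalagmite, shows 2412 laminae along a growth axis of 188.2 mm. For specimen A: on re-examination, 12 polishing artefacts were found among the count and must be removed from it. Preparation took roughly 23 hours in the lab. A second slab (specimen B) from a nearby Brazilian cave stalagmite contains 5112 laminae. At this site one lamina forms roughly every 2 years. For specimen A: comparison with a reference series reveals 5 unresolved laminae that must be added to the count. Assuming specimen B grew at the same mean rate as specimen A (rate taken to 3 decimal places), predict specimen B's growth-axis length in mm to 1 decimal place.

Specimen A: adjusted count: 2412 − 12 + 5 = 2405 laminae.
Specimen A: 2405 laminae at 2 years each span 2405 × 2 = 4810 years.
A: 188.2 mm over 4810 years gives 188.2 / 4810 ≈ 0.039 mm/yr.
Specimen B: at 2 years per lamina, 5112 × 2 = 10224 years. For B, 0.039 mm/year × 10224 years = 398.7 mm.

398.7 mm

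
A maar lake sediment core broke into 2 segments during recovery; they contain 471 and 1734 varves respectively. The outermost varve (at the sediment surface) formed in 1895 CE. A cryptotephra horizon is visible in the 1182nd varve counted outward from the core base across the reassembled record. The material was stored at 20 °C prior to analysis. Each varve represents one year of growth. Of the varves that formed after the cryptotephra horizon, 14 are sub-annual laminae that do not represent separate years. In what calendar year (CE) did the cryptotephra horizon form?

886 CE

Total varves = 471 + 1734 = 2205.
2205 − 1182 = 1023 varves lie beyond the cryptotephra horizon toward the sediment surface.
Excluding 14 false varves: 1023 − 14 = 1009.
Counting back 1009 years from 1895 CE places the cryptotephra horizon in 1895 − 1009 = 886 CE.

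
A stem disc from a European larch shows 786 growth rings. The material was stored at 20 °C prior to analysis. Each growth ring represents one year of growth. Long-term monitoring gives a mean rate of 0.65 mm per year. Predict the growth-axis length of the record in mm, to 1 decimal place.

510.9 mm

The record spans 786 years at 0.65 mm per year.
Predicted length = 0.65 mm/year × 786 years = 510.9 mm.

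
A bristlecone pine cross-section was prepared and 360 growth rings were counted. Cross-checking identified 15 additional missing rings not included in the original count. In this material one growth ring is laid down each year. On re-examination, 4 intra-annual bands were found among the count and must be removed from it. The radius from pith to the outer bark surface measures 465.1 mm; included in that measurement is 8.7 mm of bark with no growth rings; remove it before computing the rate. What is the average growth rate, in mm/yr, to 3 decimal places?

After corrections the count is 360 − 4 + 15 = 371 growth rings.
Removing the 8.7 mm offcut leaves 465.1 − 8.7 = 456.4 mm.
Mean rate = 456.4 mm / 371 years ≈ 1.230 mm/yr.

1.230 mm/yr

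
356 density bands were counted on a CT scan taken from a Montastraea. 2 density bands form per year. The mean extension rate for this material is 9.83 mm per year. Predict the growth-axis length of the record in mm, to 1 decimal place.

Dividing by 2 density bands per year: 356 / 2 = 178 years.
Predicted length = 9.83 mm/year × 178 years = 1749.7 mm.

1749.7 mm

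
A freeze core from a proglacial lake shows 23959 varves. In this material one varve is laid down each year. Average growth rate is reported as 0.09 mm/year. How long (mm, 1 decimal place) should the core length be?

2156.3 mm

23959 years of growth are recorded.
Predicted length = 0.09 mm/year × 23959 years = 2156.3 mm.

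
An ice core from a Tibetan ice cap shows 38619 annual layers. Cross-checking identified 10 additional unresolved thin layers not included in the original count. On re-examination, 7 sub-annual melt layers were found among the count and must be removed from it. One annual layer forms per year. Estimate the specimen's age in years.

After corrections the count is 38619 − 7 + 10 = 38622 annual layers.
One annual layer per year makes the duration 38622 years.

38622 years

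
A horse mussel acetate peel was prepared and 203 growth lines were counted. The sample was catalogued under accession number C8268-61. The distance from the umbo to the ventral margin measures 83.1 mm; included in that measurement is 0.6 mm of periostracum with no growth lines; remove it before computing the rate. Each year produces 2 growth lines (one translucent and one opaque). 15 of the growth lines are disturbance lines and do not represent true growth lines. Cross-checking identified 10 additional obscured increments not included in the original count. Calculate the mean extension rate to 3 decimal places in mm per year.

0.833 mm per year

Adjusted count: 203 − 15 + 10 = 198 growth lines.
With 2 growth lines per year, 198 / 2 = 99 years.
The growth record spans 83.1 − 0.6 = 82.5 mm.
Mean rate = 82.5 mm / 99 years ≈ 0.833 mm per year.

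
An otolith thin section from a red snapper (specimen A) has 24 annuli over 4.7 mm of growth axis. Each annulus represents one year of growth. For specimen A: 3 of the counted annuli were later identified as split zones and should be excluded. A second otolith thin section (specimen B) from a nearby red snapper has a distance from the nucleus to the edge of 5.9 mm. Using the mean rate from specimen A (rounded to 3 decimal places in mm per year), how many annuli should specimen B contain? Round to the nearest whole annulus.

Specimen A: after corrections the count is 24 − 3 = 21 annuli.
A: Extension rate ≈ 4.7 / 21 = 0.224 mm per year.
Specimen B: 5.9 mm / 0.224 mm per year = 26.34 years ≈ 26 annuli.

26 annuli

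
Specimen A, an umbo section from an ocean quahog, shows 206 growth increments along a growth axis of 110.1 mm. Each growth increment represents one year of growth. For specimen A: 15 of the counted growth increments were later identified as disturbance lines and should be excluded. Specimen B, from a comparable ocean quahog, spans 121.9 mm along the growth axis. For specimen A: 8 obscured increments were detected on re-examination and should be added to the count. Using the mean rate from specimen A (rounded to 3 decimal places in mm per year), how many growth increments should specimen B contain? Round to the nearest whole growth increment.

Specimen A: correcting the raw count gives 206 − 15 + 8 = 199 true growth increments.
A: 110.1 mm over 199 years gives 110.1 / 199 ≈ 0.553 mm/yr.
B spans 121.9 / 0.553 = 220.43 years ≈ 220 growth increments.

220 growth increments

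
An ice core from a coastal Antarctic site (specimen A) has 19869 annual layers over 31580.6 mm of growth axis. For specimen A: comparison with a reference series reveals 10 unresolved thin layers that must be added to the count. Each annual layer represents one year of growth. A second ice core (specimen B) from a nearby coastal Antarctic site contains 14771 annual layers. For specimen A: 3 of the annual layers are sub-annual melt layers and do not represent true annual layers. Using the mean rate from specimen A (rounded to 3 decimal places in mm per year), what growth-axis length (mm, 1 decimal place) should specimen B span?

Specimen A: true annual layer count = 19869 − 3 + 10 = 19876.
A: Mean rate = 31580.6 mm / 19876 years ≈ 1.589 mm per year.
B's length ≈ 1.589 × 14771 = 23471.1 mm.

23471.1 mm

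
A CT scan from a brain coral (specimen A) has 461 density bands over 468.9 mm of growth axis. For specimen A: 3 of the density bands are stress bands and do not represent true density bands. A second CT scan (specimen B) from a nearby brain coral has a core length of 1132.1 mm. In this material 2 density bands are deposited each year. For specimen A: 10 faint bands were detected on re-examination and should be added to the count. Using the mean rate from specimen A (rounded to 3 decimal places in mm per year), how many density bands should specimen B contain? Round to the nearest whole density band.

Specimen A: adjusted count: 461 − 3 + 10 = 468 density bands.
Specimen A: with 2 density bands per year, 468 / 2 = 234 years.
A: 468.9 mm over 234 years gives 468.9 / 234 ≈ 2.004 mm/year.
B spans 1132.1 / 2.004 = 564.92 years; at 2 density bands per year that is 564.92 × 2 ≈ 1130 density bands.

1130 density bands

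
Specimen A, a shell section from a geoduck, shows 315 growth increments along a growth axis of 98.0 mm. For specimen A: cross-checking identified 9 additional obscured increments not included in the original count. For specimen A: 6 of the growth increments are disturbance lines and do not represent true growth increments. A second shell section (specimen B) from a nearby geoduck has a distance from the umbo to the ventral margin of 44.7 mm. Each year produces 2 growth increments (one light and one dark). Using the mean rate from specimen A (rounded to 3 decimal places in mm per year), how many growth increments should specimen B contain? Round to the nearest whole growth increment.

Specimen A: after corrections the count is 315 − 6 + 9 = 318 growth increments.
Specimen A: dividing by 2 growth increments per year: 318 / 2 = 159 years.
A: 98.0 mm over 159 years gives 98.0 / 159 ≈ 0.616 mm/year.
For B, 44.7 / 0.616 = 72.56 years; at 2 growth increments per year that is 72.56 × 2 ≈ 145 growth increments.

145 growth increments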